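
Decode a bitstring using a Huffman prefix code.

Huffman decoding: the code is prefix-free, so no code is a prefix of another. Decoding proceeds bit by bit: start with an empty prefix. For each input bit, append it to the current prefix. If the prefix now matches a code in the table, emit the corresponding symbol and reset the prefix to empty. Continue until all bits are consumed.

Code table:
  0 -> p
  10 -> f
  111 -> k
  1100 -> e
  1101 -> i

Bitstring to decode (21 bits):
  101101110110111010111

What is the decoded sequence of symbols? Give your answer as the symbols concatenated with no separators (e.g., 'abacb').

Answer: fiifkpfk

Derivation:
Bit 0: prefix='1' (no match yet)
Bit 1: prefix='10' -> emit 'f', reset
Bit 2: prefix='1' (no match yet)
Bit 3: prefix='11' (no match yet)
Bit 4: prefix='110' (no match yet)
Bit 5: prefix='1101' -> emit 'i', reset
Bit 6: prefix='1' (no match yet)
Bit 7: prefix='11' (no match yet)
Bit 8: prefix='110' (no match yet)
Bit 9: prefix='1101' -> emit 'i', reset
Bit 10: prefix='1' (no match yet)
Bit 11: prefix='10' -> emit 'f', reset
Bit 12: prefix='1' (no match yet)
Bit 13: prefix='11' (no match yet)
Bit 14: prefix='111' -> emit 'k', reset
Bit 15: prefix='0' -> emit 'p', reset
Bit 16: prefix='1' (no match yet)
Bit 17: prefix='10' -> emit 'f', reset
Bit 18: prefix='1' (no match yet)
Bit 19: prefix='11' (no match yet)
Bit 20: prefix='111' -> emit 'k', reset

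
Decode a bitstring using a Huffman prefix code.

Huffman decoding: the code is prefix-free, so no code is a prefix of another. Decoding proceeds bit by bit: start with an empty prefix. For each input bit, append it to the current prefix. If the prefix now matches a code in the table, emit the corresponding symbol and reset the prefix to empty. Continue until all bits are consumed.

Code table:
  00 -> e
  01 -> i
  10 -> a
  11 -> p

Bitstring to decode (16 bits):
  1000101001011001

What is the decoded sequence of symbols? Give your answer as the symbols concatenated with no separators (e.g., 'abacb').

Answer: aeaaiiai

Derivation:
Bit 0: prefix='1' (no match yet)
Bit 1: prefix='10' -> emit 'a', reset
Bit 2: prefix='0' (no match yet)
Bit 3: prefix='00' -> emit 'e', reset
Bit 4: prefix='1' (no match yet)
Bit 5: prefix='10' -> emit 'a', reset
Bit 6: prefix='1' (no match yet)
Bit 7: prefix='10' -> emit 'a', reset
Bit 8: prefix='0' (no match yet)
Bit 9: prefix='01' -> emit 'i', reset
Bit 10: prefix='0' (no match yet)
Bit 11: prefix='01' -> emit 'i', reset
Bit 12: prefix='1' (no match yet)
Bit 13: prefix='10' -> emit 'a', reset
Bit 14: prefix='0' (no match yet)
Bit 15: prefix='01' -> emit 'i', reset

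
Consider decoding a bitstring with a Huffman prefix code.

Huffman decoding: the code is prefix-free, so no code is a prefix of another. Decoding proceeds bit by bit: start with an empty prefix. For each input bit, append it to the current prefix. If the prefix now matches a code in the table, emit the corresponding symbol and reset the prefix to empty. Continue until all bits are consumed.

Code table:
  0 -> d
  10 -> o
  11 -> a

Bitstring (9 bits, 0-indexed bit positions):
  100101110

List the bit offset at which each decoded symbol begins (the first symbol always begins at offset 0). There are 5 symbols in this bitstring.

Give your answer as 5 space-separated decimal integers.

Answer: 0 2 3 5 7

Derivation:
Bit 0: prefix='1' (no match yet)
Bit 1: prefix='10' -> emit 'o', reset
Bit 2: prefix='0' -> emit 'd', reset
Bit 3: prefix='1' (no match yet)
Bit 4: prefix='10' -> emit 'o', reset
Bit 5: prefix='1' (no match yet)
Bit 6: prefix='11' -> emit 'a', reset
Bit 7: prefix='1' (no match yet)
Bit 8: prefix='10' -> emit 'o', reset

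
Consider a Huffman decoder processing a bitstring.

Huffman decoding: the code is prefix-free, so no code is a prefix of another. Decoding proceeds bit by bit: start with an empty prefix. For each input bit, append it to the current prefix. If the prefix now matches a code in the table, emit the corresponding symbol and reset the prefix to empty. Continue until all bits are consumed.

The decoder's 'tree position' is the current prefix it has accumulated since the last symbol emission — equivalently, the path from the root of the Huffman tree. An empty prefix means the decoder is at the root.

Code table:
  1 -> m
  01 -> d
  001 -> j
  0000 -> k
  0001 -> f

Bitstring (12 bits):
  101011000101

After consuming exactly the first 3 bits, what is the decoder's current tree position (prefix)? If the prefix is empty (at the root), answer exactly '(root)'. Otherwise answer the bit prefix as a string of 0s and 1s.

Bit 0: prefix='1' -> emit 'm', reset
Bit 1: prefix='0' (no match yet)
Bit 2: prefix='01' -> emit 'd', reset

Answer: (root)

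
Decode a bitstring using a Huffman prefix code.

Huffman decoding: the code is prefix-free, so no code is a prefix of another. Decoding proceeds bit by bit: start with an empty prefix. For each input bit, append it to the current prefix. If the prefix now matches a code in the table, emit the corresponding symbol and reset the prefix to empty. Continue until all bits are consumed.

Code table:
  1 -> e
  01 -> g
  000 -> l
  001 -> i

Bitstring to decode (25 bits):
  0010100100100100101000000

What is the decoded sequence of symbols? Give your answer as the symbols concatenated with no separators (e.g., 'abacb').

Answer: igiiiigll

Derivation:
Bit 0: prefix='0' (no match yet)
Bit 1: prefix='00' (no match yet)
Bit 2: prefix='001' -> emit 'i', reset
Bit 3: prefix='0' (no match yet)
Bit 4: prefix='01' -> emit 'g', reset
Bit 5: prefix='0' (no match yet)
Bit 6: prefix='00' (no match yet)
Bit 7: prefix='001' -> emit 'i', reset
Bit 8: prefix='0' (no match yet)
Bit 9: prefix='00' (no match yet)
Bit 10: prefix='001' -> emit 'i', reset
Bit 11: prefix='0' (no match yet)
Bit 12: prefix='00' (no match yet)
Bit 13: prefix='001' -> emit 'i', reset
Bit 14: prefix='0' (no match yet)
Bit 15: prefix='00' (no match yet)
Bit 16: prefix='001' -> emit 'i', reset
Bit 17: prefix='0' (no match yet)
Bit 18: prefix='01' -> emit 'g', reset
Bit 19: prefix='0' (no match yet)
Bit 20: prefix='00' (no match yet)
Bit 21: prefix='000' -> emit 'l', reset
Bit 22: prefix='0' (no match yet)
Bit 23: prefix='00' (no match yet)
Bit 24: prefix='000' -> emit 'l', reset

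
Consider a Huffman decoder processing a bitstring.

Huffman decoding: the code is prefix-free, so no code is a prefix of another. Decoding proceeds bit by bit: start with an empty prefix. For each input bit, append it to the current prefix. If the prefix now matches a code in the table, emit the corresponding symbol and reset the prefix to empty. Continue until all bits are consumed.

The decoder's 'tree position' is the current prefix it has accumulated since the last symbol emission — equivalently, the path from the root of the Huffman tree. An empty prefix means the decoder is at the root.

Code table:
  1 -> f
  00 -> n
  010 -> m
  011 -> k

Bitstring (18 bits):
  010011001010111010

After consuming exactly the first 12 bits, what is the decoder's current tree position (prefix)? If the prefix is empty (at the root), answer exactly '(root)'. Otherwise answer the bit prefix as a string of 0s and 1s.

Bit 0: prefix='0' (no match yet)
Bit 1: prefix='01' (no match yet)
Bit 2: prefix='010' -> emit 'm', reset
Bit 3: prefix='0' (no match yet)
Bit 4: prefix='01' (no match yet)
Bit 5: prefix='011' -> emit 'k', reset
Bit 6: prefix='0' (no match yet)
Bit 7: prefix='00' -> emit 'n', reset
Bit 8: prefix='1' -> emit 'f', reset
Bit 9: prefix='0' (no match yet)
Bit 10: prefix='01' (no match yet)
Bit 11: prefix='010' -> emit 'm', reset

Answer: (root)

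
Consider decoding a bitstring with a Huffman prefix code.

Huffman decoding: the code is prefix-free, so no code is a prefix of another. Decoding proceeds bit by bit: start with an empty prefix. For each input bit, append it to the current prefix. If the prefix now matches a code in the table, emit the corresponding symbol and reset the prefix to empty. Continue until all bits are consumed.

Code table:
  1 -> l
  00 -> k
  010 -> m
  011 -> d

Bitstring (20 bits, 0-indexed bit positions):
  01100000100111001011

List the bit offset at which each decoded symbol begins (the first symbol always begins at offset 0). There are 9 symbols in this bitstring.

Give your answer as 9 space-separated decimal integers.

Answer: 0 3 5 7 10 13 14 16 17

Derivation:
Bit 0: prefix='0' (no match yet)
Bit 1: prefix='01' (no match yet)
Bit 2: prefix='011' -> emit 'd', reset
Bit 3: prefix='0' (no match yet)
Bit 4: prefix='00' -> emit 'k', reset
Bit 5: prefix='0' (no match yet)
Bit 6: prefix='00' -> emit 'k', reset
Bit 7: prefix='0' (no match yet)
Bit 8: prefix='01' (no match yet)
Bit 9: prefix='010' -> emit 'm', reset
Bit 10: prefix='0' (no match yet)
Bit 11: prefix='01' (no match yet)
Bit 12: prefix='011' -> emit 'd', reset
Bit 13: prefix='1' -> emit 'l', reset
Bit 14: prefix='0' (no match yet)
Bit 15: prefix='00' -> emit 'k', reset
Bit 16: prefix='1' -> emit 'l', reset
Bit 17: prefix='0' (no match yet)
Bit 18: prefix='01' (no match yet)
Bit 19: prefix='011' -> emit 'd', reset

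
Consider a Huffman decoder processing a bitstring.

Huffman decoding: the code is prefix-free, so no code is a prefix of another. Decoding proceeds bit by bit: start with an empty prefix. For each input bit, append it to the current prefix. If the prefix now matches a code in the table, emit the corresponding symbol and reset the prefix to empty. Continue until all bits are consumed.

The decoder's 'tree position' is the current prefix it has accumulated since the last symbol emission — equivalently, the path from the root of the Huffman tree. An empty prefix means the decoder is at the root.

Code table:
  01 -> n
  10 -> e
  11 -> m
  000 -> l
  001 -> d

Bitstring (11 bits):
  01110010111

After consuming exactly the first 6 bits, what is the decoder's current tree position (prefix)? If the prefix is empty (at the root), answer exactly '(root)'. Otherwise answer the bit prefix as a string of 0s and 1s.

Answer: 00

Derivation:
Bit 0: prefix='0' (no match yet)
Bit 1: prefix='01' -> emit 'n', reset
Bit 2: prefix='1' (no match yet)
Bit 3: prefix='11' -> emit 'm', reset
Bit 4: prefix='0' (no match yet)
Bit 5: prefix='00' (no match yet)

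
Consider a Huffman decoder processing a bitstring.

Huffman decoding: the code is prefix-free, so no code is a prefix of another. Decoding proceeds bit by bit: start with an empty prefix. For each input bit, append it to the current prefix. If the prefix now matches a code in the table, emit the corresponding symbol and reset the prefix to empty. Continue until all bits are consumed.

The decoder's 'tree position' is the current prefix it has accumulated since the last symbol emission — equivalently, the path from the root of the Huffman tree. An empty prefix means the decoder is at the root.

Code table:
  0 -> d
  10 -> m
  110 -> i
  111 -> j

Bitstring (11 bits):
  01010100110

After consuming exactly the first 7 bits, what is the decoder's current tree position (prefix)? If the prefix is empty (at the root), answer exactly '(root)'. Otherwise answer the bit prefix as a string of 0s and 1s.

Answer: (root)

Derivation:
Bit 0: prefix='0' -> emit 'd', reset
Bit 1: prefix='1' (no match yet)
Bit 2: prefix='10' -> emit 'm', reset
Bit 3: prefix='1' (no match yet)
Bit 4: prefix='10' -> emit 'm', reset
Bit 5: prefix='1' (no match yet)
Bit 6: prefix='10' -> emit 'm', reset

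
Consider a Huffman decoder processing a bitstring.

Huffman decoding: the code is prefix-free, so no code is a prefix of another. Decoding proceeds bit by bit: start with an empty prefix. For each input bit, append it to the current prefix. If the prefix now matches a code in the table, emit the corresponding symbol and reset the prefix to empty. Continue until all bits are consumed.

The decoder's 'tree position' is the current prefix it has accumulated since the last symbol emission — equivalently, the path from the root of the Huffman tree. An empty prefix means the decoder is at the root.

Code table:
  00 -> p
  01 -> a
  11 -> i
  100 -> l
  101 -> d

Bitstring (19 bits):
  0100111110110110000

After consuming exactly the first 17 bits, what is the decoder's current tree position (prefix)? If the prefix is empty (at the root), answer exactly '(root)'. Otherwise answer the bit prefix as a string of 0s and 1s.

Answer: (root)

Derivation:
Bit 0: prefix='0' (no match yet)
Bit 1: prefix='01' -> emit 'a', reset
Bit 2: prefix='0' (no match yet)
Bit 3: prefix='00' -> emit 'p', reset
Bit 4: prefix='1' (no match yet)
Bit 5: prefix='11' -> emit 'i', reset
Bit 6: prefix='1' (no match yet)
Bit 7: prefix='11' -> emit 'i', reset
Bit 8: prefix='1' (no match yet)
Bit 9: prefix='10' (no match yet)
Bit 10: prefix='101' -> emit 'd', reset
Bit 11: prefix='1' (no match yet)
Bit 12: prefix='10' (no match yet)
Bit 13: prefix='101' -> emit 'd', reset
Bit 14: prefix='1' (no match yet)
Bit 15: prefix='10' (no match yet)
Bit 16: prefix='100' -> emit 'l', reset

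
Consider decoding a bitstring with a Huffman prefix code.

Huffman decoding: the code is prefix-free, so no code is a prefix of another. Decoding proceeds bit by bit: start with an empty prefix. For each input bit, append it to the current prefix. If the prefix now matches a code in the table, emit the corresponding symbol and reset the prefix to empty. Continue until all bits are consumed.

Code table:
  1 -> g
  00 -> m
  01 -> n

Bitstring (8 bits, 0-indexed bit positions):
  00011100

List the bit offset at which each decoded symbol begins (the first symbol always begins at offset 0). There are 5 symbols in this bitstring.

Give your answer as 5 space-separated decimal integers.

Bit 0: prefix='0' (no match yet)
Bit 1: prefix='00' -> emit 'm', reset
Bit 2: prefix='0' (no match yet)
Bit 3: prefix='01' -> emit 'n', reset
Bit 4: prefix='1' -> emit 'g', reset
Bit 5: prefix='1' -> emit 'g', reset
Bit 6: prefix='0' (no match yet)
Bit 7: prefix='00' -> emit 'm', reset

Answer: 0 2 4 5 6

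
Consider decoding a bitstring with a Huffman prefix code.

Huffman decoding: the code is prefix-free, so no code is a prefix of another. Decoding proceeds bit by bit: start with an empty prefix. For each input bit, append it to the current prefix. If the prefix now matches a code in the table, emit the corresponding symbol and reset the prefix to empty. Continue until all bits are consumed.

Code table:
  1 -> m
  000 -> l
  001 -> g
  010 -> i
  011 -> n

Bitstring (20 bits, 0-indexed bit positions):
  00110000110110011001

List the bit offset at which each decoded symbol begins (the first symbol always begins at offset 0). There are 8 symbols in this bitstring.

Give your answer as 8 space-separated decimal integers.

Bit 0: prefix='0' (no match yet)
Bit 1: prefix='00' (no match yet)
Bit 2: prefix='001' -> emit 'g', reset
Bit 3: prefix='1' -> emit 'm', reset
Bit 4: prefix='0' (no match yet)
Bit 5: prefix='00' (no match yet)
Bit 6: prefix='000' -> emit 'l', reset
Bit 7: prefix='0' (no match yet)
Bit 8: prefix='01' (no match yet)
Bit 9: prefix='011' -> emit 'n', reset
Bit 10: prefix='0' (no match yet)
Bit 11: prefix='01' (no match yet)
Bit 12: prefix='011' -> emit 'n', reset
Bit 13: prefix='0' (no match yet)
Bit 14: prefix='00' (no match yet)
Bit 15: prefix='001' -> emit 'g', reset
Bit 16: prefix='1' -> emit 'm', reset
Bit 17: prefix='0' (no match yet)
Bit 18: prefix='00' (no match yet)
Bit 19: prefix='001' -> emit 'g', reset

Answer: 0 3 4 7 10 13 16 17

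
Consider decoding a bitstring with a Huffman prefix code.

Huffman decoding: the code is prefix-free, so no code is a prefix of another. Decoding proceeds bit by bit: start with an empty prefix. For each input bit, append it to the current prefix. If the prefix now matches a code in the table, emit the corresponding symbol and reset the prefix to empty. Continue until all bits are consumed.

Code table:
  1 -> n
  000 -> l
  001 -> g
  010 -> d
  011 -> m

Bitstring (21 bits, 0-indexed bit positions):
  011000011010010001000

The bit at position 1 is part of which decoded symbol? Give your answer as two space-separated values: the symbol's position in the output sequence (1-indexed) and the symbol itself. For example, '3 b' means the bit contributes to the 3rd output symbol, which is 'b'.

Answer: 1 m

Derivation:
Bit 0: prefix='0' (no match yet)
Bit 1: prefix='01' (no match yet)
Bit 2: prefix='011' -> emit 'm', reset
Bit 3: prefix='0' (no match yet)
Bit 4: prefix='00' (no match yet)
Bit 5: prefix='000' -> emit 'l', reset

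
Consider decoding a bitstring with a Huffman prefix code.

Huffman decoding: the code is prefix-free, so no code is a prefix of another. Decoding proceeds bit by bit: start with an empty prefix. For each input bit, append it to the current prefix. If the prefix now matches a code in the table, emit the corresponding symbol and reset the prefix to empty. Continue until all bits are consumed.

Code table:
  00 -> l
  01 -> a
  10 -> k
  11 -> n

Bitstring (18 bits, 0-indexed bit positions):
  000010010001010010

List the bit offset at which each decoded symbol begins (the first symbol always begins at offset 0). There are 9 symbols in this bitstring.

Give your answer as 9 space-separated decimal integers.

Answer: 0 2 4 6 8 10 12 14 16

Derivation:
Bit 0: prefix='0' (no match yet)
Bit 1: prefix='00' -> emit 'l', reset
Bit 2: prefix='0' (no match yet)
Bit 3: prefix='00' -> emit 'l', reset
Bit 4: prefix='1' (no match yet)
Bit 5: prefix='10' -> emit 'k', reset
Bit 6: prefix='0' (no match yet)
Bit 7: prefix='01' -> emit 'a', reset
Bit 8: prefix='0' (no match yet)
Bit 9: prefix='00' -> emit 'l', reset
Bit 10: prefix='0' (no match yet)
Bit 11: prefix='01' -> emit 'a', reset
Bit 12: prefix='0' (no match yet)
Bit 13: prefix='01' -> emit 'a', reset
Bit 14: prefix='0' (no match yet)
Bit 15: prefix='00' -> emit 'l', reset
Bit 16: prefix='1' (no match yet)
Bit 17: prefix='10' -> emit 'k', reset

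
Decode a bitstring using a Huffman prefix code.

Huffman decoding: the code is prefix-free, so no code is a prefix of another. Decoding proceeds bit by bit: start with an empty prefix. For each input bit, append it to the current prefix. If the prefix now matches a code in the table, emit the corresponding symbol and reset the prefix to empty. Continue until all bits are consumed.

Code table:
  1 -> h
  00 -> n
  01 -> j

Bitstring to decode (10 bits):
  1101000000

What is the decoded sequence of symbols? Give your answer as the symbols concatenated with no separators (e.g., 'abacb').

Bit 0: prefix='1' -> emit 'h', reset
Bit 1: prefix='1' -> emit 'h', reset
Bit 2: prefix='0' (no match yet)
Bit 3: prefix='01' -> emit 'j', reset
Bit 4: prefix='0' (no match yet)
Bit 5: prefix='00' -> emit 'n', reset
Bit 6: prefix='0' (no match yet)
Bit 7: prefix='00' -> emit 'n', reset
Bit 8: prefix='0' (no match yet)
Bit 9: prefix='00' -> emit 'n', reset

Answer: hhjnnn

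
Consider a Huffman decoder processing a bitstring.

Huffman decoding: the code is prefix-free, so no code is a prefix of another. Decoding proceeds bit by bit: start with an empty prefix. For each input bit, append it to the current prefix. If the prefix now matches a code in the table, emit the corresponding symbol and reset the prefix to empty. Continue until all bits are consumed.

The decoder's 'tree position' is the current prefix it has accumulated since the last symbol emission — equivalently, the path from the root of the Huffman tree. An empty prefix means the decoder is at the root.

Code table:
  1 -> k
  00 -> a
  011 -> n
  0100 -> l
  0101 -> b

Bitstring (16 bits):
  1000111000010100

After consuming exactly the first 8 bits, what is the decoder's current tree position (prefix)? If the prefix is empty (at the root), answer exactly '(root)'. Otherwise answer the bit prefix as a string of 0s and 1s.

Bit 0: prefix='1' -> emit 'k', reset
Bit 1: prefix='0' (no match yet)
Bit 2: prefix='00' -> emit 'a', reset
Bit 3: prefix='0' (no match yet)
Bit 4: prefix='01' (no match yet)
Bit 5: prefix='011' -> emit 'n', reset
Bit 6: prefix='1' -> emit 'k', reset
Bit 7: prefix='0' (no match yet)

Answer: 0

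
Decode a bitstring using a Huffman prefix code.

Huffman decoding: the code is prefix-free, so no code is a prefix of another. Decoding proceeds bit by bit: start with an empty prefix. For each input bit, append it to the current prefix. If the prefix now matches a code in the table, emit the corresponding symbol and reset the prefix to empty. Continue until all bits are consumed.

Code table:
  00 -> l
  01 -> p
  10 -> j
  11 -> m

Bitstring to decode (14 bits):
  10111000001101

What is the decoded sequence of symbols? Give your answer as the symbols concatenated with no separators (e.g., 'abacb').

Bit 0: prefix='1' (no match yet)
Bit 1: prefix='10' -> emit 'j', reset
Bit 2: prefix='1' (no match yet)
Bit 3: prefix='11' -> emit 'm', reset
Bit 4: prefix='1' (no match yet)
Bit 5: prefix='10' -> emit 'j', reset
Bit 6: prefix='0' (no match yet)
Bit 7: prefix='00' -> emit 'l', reset
Bit 8: prefix='0' (no match yet)
Bit 9: prefix='00' -> emit 'l', reset
Bit 10: prefix='1' (no match yet)
Bit 11: prefix='11' -> emit 'm', reset
Bit 12: prefix='0' (no match yet)
Bit 13: prefix='01' -> emit 'p', reset

Answer: jmjllmp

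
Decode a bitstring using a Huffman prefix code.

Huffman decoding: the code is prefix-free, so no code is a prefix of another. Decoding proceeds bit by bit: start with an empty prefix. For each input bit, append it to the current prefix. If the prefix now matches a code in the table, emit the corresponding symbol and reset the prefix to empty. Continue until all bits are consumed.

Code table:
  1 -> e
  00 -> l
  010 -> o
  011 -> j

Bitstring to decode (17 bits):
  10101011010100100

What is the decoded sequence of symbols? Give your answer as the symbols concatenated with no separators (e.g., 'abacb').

Bit 0: prefix='1' -> emit 'e', reset
Bit 1: prefix='0' (no match yet)
Bit 2: prefix='01' (no match yet)
Bit 3: prefix='010' -> emit 'o', reset
Bit 4: prefix='1' -> emit 'e', reset
Bit 5: prefix='0' (no match yet)
Bit 6: prefix='01' (no match yet)
Bit 7: prefix='011' -> emit 'j', reset
Bit 8: prefix='0' (no match yet)
Bit 9: prefix='01' (no match yet)
Bit 10: prefix='010' -> emit 'o', reset
Bit 11: prefix='1' -> emit 'e', reset
Bit 12: prefix='0' (no match yet)
Bit 13: prefix='00' -> emit 'l', reset
Bit 14: prefix='1' -> emit 'e', reset
Bit 15: prefix='0' (no match yet)
Bit 16: prefix='00' -> emit 'l', reset

Answer: eoejoelel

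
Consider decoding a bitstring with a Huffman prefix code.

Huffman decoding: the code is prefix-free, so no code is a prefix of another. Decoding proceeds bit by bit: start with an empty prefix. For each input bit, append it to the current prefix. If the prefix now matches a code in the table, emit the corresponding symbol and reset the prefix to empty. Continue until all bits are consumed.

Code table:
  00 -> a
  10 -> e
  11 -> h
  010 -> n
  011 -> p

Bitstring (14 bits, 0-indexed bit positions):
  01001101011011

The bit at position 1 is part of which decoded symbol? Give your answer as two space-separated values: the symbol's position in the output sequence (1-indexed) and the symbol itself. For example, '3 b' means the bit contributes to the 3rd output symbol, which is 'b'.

Bit 0: prefix='0' (no match yet)
Bit 1: prefix='01' (no match yet)
Bit 2: prefix='010' -> emit 'n', reset
Bit 3: prefix='0' (no match yet)
Bit 4: prefix='01' (no match yet)
Bit 5: prefix='011' -> emit 'p', reset

Answer: 1 n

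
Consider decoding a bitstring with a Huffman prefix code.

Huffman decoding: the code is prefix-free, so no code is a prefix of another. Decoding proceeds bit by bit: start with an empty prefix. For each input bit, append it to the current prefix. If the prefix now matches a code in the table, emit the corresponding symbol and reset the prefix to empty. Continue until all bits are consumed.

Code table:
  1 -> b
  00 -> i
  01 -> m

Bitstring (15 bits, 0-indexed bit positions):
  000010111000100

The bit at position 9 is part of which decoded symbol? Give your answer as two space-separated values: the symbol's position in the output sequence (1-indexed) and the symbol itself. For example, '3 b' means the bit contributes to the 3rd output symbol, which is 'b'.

Answer: 7 i

Derivation:
Bit 0: prefix='0' (no match yet)
Bit 1: prefix='00' -> emit 'i', reset
Bit 2: prefix='0' (no match yet)
Bit 3: prefix='00' -> emit 'i', reset
Bit 4: prefix='1' -> emit 'b', reset
Bit 5: prefix='0' (no match yet)
Bit 6: prefix='01' -> emit 'm', reset
Bit 7: prefix='1' -> emit 'b', reset
Bit 8: prefix='1' -> emit 'b', reset
Bit 9: prefix='0' (no match yet)
Bit 10: prefix='00' -> emit 'i', reset
Bit 11: prefix='0' (no match yet)
Bit 12: prefix='01' -> emit 'm', reset
Bit 13: prefix='0' (no match yet)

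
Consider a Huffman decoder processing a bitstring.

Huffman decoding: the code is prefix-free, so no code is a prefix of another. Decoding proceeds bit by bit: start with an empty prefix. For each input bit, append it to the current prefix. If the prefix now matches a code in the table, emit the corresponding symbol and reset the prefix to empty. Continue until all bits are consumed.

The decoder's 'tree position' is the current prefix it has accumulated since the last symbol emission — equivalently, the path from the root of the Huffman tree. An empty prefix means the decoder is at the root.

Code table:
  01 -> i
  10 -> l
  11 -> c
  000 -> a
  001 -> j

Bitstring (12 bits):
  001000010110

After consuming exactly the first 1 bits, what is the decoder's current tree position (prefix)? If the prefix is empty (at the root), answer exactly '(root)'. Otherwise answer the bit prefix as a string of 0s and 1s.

Answer: 0

Derivation:
Bit 0: prefix='0' (no match yet)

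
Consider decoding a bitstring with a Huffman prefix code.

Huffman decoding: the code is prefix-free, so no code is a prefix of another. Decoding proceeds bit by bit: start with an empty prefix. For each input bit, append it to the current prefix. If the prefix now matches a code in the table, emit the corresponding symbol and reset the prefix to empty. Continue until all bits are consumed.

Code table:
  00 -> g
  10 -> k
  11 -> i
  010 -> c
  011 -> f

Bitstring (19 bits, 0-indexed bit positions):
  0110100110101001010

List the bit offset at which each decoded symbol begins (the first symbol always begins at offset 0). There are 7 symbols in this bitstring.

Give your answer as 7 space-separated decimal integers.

Bit 0: prefix='0' (no match yet)
Bit 1: prefix='01' (no match yet)
Bit 2: prefix='011' -> emit 'f', reset
Bit 3: prefix='0' (no match yet)
Bit 4: prefix='01' (no match yet)
Bit 5: prefix='010' -> emit 'c', reset
Bit 6: prefix='0' (no match yet)
Bit 7: prefix='01' (no match yet)
Bit 8: prefix='011' -> emit 'f', reset
Bit 9: prefix='0' (no match yet)
Bit 10: prefix='01' (no match yet)
Bit 11: prefix='010' -> emit 'c', reset
Bit 12: prefix='1' (no match yet)
Bit 13: prefix='10' -> emit 'k', reset
Bit 14: prefix='0' (no match yet)
Bit 15: prefix='01' (no match yet)
Bit 16: prefix='010' -> emit 'c', reset
Bit 17: prefix='1' (no match yet)
Bit 18: prefix='10' -> emit 'k', reset

Answer: 0 3 6 9 12 14 17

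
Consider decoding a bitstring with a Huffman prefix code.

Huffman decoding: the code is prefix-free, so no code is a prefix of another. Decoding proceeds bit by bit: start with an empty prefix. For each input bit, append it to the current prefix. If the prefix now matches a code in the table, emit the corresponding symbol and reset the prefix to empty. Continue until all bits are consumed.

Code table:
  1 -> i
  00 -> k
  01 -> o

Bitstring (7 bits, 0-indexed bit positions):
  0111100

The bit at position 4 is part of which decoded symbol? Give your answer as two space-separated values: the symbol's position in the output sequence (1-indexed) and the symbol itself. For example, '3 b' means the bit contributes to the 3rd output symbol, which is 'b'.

Answer: 4 i

Derivation:
Bit 0: prefix='0' (no match yet)
Bit 1: prefix='01' -> emit 'o', reset
Bit 2: prefix='1' -> emit 'i', reset
Bit 3: prefix='1' -> emit 'i', reset
Bit 4: prefix='1' -> emit 'i', reset
Bit 5: prefix='0' (no match yet)
Bit 6: prefix='00' -> emit 'k', reset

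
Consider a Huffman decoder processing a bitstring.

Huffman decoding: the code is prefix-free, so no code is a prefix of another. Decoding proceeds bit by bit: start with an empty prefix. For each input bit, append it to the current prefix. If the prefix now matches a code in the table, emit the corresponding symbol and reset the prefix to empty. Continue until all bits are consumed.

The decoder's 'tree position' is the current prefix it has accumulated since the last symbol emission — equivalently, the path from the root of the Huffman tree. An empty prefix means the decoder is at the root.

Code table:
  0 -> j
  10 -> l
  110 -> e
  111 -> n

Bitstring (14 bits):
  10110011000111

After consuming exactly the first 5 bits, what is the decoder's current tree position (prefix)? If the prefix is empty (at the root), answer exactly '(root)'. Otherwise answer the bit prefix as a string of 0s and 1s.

Bit 0: prefix='1' (no match yet)
Bit 1: prefix='10' -> emit 'l', reset
Bit 2: prefix='1' (no match yet)
Bit 3: prefix='11' (no match yet)
Bit 4: prefix='110' -> emit 'e', reset

Answer: (root)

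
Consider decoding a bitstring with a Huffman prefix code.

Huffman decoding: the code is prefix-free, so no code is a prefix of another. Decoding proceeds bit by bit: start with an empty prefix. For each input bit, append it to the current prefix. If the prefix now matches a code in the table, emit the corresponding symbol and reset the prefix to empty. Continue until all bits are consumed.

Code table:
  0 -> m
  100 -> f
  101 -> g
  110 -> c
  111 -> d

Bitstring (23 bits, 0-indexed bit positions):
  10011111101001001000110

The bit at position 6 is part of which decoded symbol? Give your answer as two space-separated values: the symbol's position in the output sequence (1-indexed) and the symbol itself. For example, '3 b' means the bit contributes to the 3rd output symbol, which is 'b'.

Bit 0: prefix='1' (no match yet)
Bit 1: prefix='10' (no match yet)
Bit 2: prefix='100' -> emit 'f', reset
Bit 3: prefix='1' (no match yet)
Bit 4: prefix='11' (no match yet)
Bit 5: prefix='111' -> emit 'd', reset
Bit 6: prefix='1' (no match yet)
Bit 7: prefix='11' (no match yet)
Bit 8: prefix='111' -> emit 'd', reset
Bit 9: prefix='0' -> emit 'm', reset
Bit 10: prefix='1' (no match yet)

Answer: 3 d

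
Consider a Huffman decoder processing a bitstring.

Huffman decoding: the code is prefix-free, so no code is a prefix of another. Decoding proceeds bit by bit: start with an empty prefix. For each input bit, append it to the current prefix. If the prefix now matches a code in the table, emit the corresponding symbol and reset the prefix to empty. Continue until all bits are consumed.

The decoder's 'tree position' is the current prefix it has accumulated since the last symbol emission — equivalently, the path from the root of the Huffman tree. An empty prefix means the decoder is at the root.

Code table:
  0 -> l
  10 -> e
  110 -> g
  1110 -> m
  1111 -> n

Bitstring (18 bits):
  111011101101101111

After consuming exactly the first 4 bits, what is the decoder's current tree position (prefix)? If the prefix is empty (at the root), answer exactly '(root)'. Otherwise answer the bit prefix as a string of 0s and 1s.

Bit 0: prefix='1' (no match yet)
Bit 1: prefix='11' (no match yet)
Bit 2: prefix='111' (no match yet)
Bit 3: prefix='1110' -> emit 'm', reset

Answer: (root)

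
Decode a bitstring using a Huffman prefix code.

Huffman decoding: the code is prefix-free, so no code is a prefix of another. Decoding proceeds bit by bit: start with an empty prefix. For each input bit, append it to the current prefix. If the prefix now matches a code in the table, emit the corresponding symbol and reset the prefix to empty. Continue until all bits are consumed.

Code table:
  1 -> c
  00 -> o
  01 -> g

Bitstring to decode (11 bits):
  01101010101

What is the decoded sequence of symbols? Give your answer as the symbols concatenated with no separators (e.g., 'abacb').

Answer: gcgggg

Derivation:
Bit 0: prefix='0' (no match yet)
Bit 1: prefix='01' -> emit 'g', reset
Bit 2: prefix='1' -> emit 'c', reset
Bit 3: prefix='0' (no match yet)
Bit 4: prefix='01' -> emit 'g', reset
Bit 5: prefix='0' (no match yet)
Bit 6: prefix='01' -> emit 'g', reset
Bit 7: prefix='0' (no match yet)
Bit 8: prefix='01' -> emit 'g', reset
Bit 9: prefix='0' (no match yet)
Bit 10: prefix='01' -> emit 'g', reset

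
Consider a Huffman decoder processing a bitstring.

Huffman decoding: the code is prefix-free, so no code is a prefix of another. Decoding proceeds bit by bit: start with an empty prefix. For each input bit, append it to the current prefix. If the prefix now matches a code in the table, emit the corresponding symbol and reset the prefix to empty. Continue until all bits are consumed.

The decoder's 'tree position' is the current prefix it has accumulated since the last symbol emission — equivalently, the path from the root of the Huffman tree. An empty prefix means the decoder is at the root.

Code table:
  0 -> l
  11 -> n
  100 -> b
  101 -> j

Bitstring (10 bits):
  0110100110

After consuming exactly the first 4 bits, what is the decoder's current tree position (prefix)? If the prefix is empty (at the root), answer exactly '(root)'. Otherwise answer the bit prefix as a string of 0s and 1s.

Answer: (root)

Derivation:
Bit 0: prefix='0' -> emit 'l', reset
Bit 1: prefix='1' (no match yet)
Bit 2: prefix='11' -> emit 'n', reset
Bit 3: prefix='0' -> emit 'l', reset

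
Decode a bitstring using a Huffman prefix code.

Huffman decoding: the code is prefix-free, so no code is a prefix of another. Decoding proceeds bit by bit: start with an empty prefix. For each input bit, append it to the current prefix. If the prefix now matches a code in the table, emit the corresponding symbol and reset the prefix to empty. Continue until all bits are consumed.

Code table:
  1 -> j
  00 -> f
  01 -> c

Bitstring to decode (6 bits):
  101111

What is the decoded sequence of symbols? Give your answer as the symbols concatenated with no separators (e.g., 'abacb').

Answer: jcjjj

Derivation:
Bit 0: prefix='1' -> emit 'j', reset
Bit 1: prefix='0' (no match yet)
Bit 2: prefix='01' -> emit 'c', reset
Bit 3: prefix='1' -> emit 'j', reset
Bit 4: prefix='1' -> emit 'j', reset
Bit 5: prefix='1' -> emit 'j', reset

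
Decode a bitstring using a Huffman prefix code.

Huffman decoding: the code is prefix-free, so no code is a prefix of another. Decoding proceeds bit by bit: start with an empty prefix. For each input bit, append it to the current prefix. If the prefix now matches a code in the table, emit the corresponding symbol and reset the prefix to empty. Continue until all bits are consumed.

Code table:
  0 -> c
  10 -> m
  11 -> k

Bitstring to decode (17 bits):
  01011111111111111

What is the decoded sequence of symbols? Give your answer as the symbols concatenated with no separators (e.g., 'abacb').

Bit 0: prefix='0' -> emit 'c', reset
Bit 1: prefix='1' (no match yet)
Bit 2: prefix='10' -> emit 'm', reset
Bit 3: prefix='1' (no match yet)
Bit 4: prefix='11' -> emit 'k', reset
Bit 5: prefix='1' (no match yet)
Bit 6: prefix='11' -> emit 'k', reset
Bit 7: prefix='1' (no match yet)
Bit 8: prefix='11' -> emit 'k', reset
Bit 9: prefix='1' (no match yet)
Bit 10: prefix='11' -> emit 'k', reset
Bit 11: prefix='1' (no match yet)
Bit 12: prefix='11' -> emit 'k', reset
Bit 13: prefix='1' (no match yet)
Bit 14: prefix='11' -> emit 'k', reset
Bit 15: prefix='1' (no match yet)
Bit 16: prefix='11' -> emit 'k', reset

Answer: cmkkkkkkk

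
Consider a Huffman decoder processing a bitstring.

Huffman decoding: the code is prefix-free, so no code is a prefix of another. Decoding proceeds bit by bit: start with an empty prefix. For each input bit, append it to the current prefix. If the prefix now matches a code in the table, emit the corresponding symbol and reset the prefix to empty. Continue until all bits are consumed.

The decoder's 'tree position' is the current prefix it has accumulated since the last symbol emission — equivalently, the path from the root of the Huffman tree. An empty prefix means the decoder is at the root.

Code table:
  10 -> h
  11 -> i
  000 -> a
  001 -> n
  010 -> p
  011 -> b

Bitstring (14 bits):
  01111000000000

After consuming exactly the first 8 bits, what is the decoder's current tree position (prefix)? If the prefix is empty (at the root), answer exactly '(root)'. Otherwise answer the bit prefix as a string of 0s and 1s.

Answer: (root)

Derivation:
Bit 0: prefix='0' (no match yet)
Bit 1: prefix='01' (no match yet)
Bit 2: prefix='011' -> emit 'b', reset
Bit 3: prefix='1' (no match yet)
Bit 4: prefix='11' -> emit 'i', reset
Bit 5: prefix='0' (no match yet)
Bit 6: prefix='00' (no match yet)
Bit 7: prefix='000' -> emit 'a', reset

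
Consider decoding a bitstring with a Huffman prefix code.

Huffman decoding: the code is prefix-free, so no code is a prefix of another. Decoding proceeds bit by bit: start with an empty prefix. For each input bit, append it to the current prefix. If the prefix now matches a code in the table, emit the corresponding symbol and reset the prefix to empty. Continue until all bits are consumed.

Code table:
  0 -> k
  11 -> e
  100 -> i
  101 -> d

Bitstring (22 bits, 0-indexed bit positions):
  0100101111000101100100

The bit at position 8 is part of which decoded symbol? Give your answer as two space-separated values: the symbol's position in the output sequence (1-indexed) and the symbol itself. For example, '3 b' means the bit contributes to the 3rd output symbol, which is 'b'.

Bit 0: prefix='0' -> emit 'k', reset
Bit 1: prefix='1' (no match yet)
Bit 2: prefix='10' (no match yet)
Bit 3: prefix='100' -> emit 'i', reset
Bit 4: prefix='1' (no match yet)
Bit 5: prefix='10' (no match yet)
Bit 6: prefix='101' -> emit 'd', reset
Bit 7: prefix='1' (no match yet)
Bit 8: prefix='11' -> emit 'e', reset
Bit 9: prefix='1' (no match yet)
Bit 10: prefix='10' (no match yet)
Bit 11: prefix='100' -> emit 'i', reset
Bit 12: prefix='0' -> emit 'k', reset

Answer: 4 e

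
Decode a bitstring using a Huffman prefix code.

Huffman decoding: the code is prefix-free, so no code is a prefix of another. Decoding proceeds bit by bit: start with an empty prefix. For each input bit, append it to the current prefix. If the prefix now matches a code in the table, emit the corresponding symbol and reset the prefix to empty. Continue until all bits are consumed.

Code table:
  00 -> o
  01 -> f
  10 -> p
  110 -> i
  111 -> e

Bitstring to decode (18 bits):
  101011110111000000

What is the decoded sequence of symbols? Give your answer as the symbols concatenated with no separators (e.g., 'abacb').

Bit 0: prefix='1' (no match yet)
Bit 1: prefix='10' -> emit 'p', reset
Bit 2: prefix='1' (no match yet)
Bit 3: prefix='10' -> emit 'p', reset
Bit 4: prefix='1' (no match yet)
Bit 5: prefix='11' (no match yet)
Bit 6: prefix='111' -> emit 'e', reset
Bit 7: prefix='1' (no match yet)
Bit 8: prefix='10' -> emit 'p', reset
Bit 9: prefix='1' (no match yet)
Bit 10: prefix='11' (no match yet)
Bit 11: prefix='111' -> emit 'e', reset
Bit 12: prefix='0' (no match yet)
Bit 13: prefix='00' -> emit 'o', reset
Bit 14: prefix='0' (no match yet)
Bit 15: prefix='00' -> emit 'o', reset
Bit 16: prefix='0' (no match yet)
Bit 17: prefix='00' -> emit 'o', reset

Answer: ppepeooo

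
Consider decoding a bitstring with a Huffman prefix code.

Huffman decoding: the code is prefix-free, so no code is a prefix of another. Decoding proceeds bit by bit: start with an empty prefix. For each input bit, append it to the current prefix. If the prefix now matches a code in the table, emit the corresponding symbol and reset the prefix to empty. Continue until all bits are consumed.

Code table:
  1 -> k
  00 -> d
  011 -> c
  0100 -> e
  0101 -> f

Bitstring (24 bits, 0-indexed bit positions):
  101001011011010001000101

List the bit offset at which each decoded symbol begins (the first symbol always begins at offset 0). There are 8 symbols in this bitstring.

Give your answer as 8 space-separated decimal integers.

Bit 0: prefix='1' -> emit 'k', reset
Bit 1: prefix='0' (no match yet)
Bit 2: prefix='01' (no match yet)
Bit 3: prefix='010' (no match yet)
Bit 4: prefix='0100' -> emit 'e', reset
Bit 5: prefix='1' -> emit 'k', reset
Bit 6: prefix='0' (no match yet)
Bit 7: prefix='01' (no match yet)
Bit 8: prefix='011' -> emit 'c', reset
Bit 9: prefix='0' (no match yet)
Bit 10: prefix='01' (no match yet)
Bit 11: prefix='011' -> emit 'c', reset
Bit 12: prefix='0' (no match yet)
Bit 13: prefix='01' (no match yet)
Bit 14: prefix='010' (no match yet)
Bit 15: prefix='0100' -> emit 'e', reset
Bit 16: prefix='0' (no match yet)
Bit 17: prefix='01' (no match yet)
Bit 18: prefix='010' (no match yet)
Bit 19: prefix='0100' -> emit 'e', reset
Bit 20: prefix='0' (no match yet)
Bit 21: prefix='01' (no match yet)
Bit 22: prefix='010' (no match yet)
Bit 23: prefix='0101' -> emit 'f', reset

Answer: 0 1 5 6 9 12 16 20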